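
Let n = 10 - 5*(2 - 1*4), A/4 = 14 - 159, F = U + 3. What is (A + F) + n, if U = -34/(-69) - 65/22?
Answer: -849263/1518 ≈ -559.46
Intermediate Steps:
U = -3737/1518 (U = -34*(-1/69) - 65*1/22 = 34/69 - 65/22 = -3737/1518 ≈ -2.4618)
F = 817/1518 (F = -3737/1518 + 3 = 817/1518 ≈ 0.53821)
A = -580 (A = 4*(14 - 159) = 4*(-145) = -580)
n = 20 (n = 10 - 5*(2 - 4) = 10 - 5*(-2) = 10 + 10 = 20)
(A + F) + n = (-580 + 817/1518) + 20 = -879623/1518 + 20 = -849263/1518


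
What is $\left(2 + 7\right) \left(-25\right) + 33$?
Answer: $-192$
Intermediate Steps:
$\left(2 + 7\right) \left(-25\right) + 33 = 9 \left(-25\right) + 33 = -225 + 33 = -192$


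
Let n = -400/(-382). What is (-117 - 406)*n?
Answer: -104600/191 ≈ -547.64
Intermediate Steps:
n = 200/191 (n = -400*(-1/382) = 200/191 ≈ 1.0471)
(-117 - 406)*n = (-117 - 406)*(200/191) = -523*200/191 = -104600/191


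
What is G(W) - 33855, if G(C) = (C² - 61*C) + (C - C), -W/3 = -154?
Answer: 151407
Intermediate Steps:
W = 462 (W = -3*(-154) = 462)
G(C) = C² - 61*C (G(C) = (C² - 61*C) + 0 = C² - 61*C)
G(W) - 33855 = 462*(-61 + 462) - 33855 = 462*401 - 33855 = 185262 - 33855 = 151407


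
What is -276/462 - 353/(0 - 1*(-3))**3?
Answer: -28423/2079 ≈ -13.671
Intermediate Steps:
-276/462 - 353/(0 - 1*(-3))**3 = -276*1/462 - 353/(0 + 3)**3 = -46/77 - 353/(3**3) = -46/77 - 353/27 = -28423/2079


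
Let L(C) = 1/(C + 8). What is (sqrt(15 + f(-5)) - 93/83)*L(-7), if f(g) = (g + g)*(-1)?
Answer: 322/83 ≈ 3.8795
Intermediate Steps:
f(g) = -2*g (f(g) = (2*g)*(-1) = -2*g)
L(C) = 1/(8 + C)
(sqrt(15 + f(-5)) - 93/83)*L(-7) = (sqrt(15 - 2*(-5)) - 93/83)/(8 - 7) = (sqrt(15 + 10) - 93*1/83)/1 = (sqrt(25) - 93/83)*1 = (5 - 93/83)*1 = (322/83)*1 = 322/83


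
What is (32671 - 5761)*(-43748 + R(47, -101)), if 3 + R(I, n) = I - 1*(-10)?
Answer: -1175805540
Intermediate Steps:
R(I, n) = 7 + I (R(I, n) = -3 + (I - 1*(-10)) = -3 + (I + 10) = -3 + (10 + I) = 7 + I)
(32671 - 5761)*(-43748 + R(47, -101)) = (32671 - 5761)*(-43748 + (7 + 47)) = 26910*(-43748 + 54) = 26910*(-43694) = -1175805540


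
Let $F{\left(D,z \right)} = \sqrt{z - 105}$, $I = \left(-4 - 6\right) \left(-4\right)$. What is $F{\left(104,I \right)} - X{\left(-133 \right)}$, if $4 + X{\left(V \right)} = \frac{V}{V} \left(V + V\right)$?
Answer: $270 + i \sqrt{65} \approx 270.0 + 8.0623 i$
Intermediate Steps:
$X{\left(V \right)} = -4 + 2 V$ ($X{\left(V \right)} = -4 + \frac{V}{V} \left(V + V\right) = -4 + 1 \cdot 2 V = -4 + 2 V$)
$I = 40$ ($I = \left(-10\right) \left(-4\right) = 40$)
$F{\left(D,z \right)} = \sqrt{-105 + z}$
$F{\left(104,I \right)} - X{\left(-133 \right)} = \sqrt{-105 + 40} - \left(-4 + 2 \left(-133\right)\right) = \sqrt{-65} - \left(-4 - 266\right) = i \sqrt{65} - -270 = i \sqrt{65} + 270 = 270 + i \sqrt{65}$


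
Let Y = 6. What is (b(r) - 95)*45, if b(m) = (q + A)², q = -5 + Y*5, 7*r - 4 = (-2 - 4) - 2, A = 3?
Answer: 31005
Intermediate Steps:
r = -4/7 (r = 4/7 + ((-2 - 4) - 2)/7 = 4/7 + (-6 - 2)/7 = 4/7 + (⅐)*(-8) = 4/7 - 8/7 = -4/7 ≈ -0.57143)
q = 25 (q = -5 + 6*5 = -5 + 30 = 25)
b(m) = 784 (b(m) = (25 + 3)² = 28² = 784)
(b(r) - 95)*45 = (784 - 95)*45 = 689*45 = 31005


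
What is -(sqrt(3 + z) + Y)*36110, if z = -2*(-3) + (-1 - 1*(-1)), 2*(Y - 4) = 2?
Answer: -288880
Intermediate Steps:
Y = 5 (Y = 4 + (1/2)*2 = 4 + 1 = 5)
z = 6 (z = 6 + (-1 + 1) = 6 + 0 = 6)
-(sqrt(3 + z) + Y)*36110 = -(sqrt(3 + 6) + 5)*36110 = -(sqrt(9) + 5)*36110 = -(3 + 5)*36110 = -1*8*36110 = -8*36110 = -288880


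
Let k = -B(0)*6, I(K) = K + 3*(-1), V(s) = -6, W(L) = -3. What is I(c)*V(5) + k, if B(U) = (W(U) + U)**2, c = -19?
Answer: 78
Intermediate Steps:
B(U) = (-3 + U)**2
I(K) = -3 + K (I(K) = K - 3 = -3 + K)
k = -54 (k = -(-3 + 0)**2*6 = -1*(-3)**2*6 = -1*9*6 = -9*6 = -54)
I(c)*V(5) + k = (-3 - 19)*(-6) - 54 = -22*(-6) - 54 = 132 - 54 = 78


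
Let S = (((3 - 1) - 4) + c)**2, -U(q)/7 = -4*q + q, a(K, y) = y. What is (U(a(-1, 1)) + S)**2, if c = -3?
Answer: 2116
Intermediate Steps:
U(q) = 21*q (U(q) = -7*(-4*q + q) = -(-21)*q = 21*q)
S = 25 (S = (((3 - 1) - 4) - 3)**2 = ((2 - 4) - 3)**2 = (-2 - 3)**2 = (-5)**2 = 25)
(U(a(-1, 1)) + S)**2 = (21*1 + 25)**2 = (21 + 25)**2 = 46**2 = 2116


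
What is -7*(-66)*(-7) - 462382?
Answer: -465616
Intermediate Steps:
-7*(-66)*(-7) - 462382 = 462*(-7) - 462382 = -3234 - 462382 = -465616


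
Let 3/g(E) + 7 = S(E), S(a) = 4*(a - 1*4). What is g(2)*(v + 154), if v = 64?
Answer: -218/5 ≈ -43.600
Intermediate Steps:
S(a) = -16 + 4*a (S(a) = 4*(a - 4) = 4*(-4 + a) = -16 + 4*a)
g(E) = 3/(-23 + 4*E) (g(E) = 3/(-7 + (-16 + 4*E)) = 3/(-23 + 4*E))
g(2)*(v + 154) = (3/(-23 + 4*2))*(64 + 154) = (3/(-23 + 8))*218 = (3/(-15))*218 = (3*(-1/15))*218 = -⅕*218 = -218/5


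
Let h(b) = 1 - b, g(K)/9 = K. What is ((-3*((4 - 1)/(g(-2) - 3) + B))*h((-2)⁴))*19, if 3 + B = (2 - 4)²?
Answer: 5130/7 ≈ 732.86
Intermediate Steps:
B = 1 (B = -3 + (2 - 4)² = -3 + (-2)² = -3 + 4 = 1)
g(K) = 9*K
((-3*((4 - 1)/(g(-2) - 3) + B))*h((-2)⁴))*19 = ((-3*((4 - 1)/(9*(-2) - 3) + 1))*(1 - 1*(-2)⁴))*19 = ((-3*(3/(-18 - 3) + 1))*(1 - 1*16))*19 = ((-3*(3/(-21) + 1))*(1 - 16))*19 = (-3*(3*(-1/21) + 1)*(-15))*19 = (-3*(-⅐ + 1)*(-15))*19 = (-3*6/7*(-15))*19 = -18/7*(-15)*19 = (270/7)*19 = 5130/7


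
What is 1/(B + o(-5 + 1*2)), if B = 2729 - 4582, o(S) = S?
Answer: -1/1856 ≈ -0.00053879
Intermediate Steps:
B = -1853
1/(B + o(-5 + 1*2)) = 1/(-1853 + (-5 + 1*2)) = 1/(-1853 + (-5 + 2)) = 1/(-1853 - 3) = 1/(-1856) = -1/1856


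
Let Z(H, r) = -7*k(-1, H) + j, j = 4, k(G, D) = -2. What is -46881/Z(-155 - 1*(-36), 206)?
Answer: -5209/2 ≈ -2604.5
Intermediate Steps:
Z(H, r) = 18 (Z(H, r) = -7*(-2) + 4 = 14 + 4 = 18)
-46881/Z(-155 - 1*(-36), 206) = -46881/18 = -46881*1/18 = -5209/2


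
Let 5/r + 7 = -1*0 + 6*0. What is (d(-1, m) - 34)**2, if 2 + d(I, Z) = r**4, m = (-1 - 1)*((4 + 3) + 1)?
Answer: 7363527721/5764801 ≈ 1277.3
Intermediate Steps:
r = -5/7 (r = 5/(-7 + (-1*0 + 6*0)) = 5/(-7 + (0 + 0)) = 5/(-7 + 0) = 5/(-7) = 5*(-1/7) = -5/7 ≈ -0.71429)
m = -16 (m = -2*(7 + 1) = -2*8 = -16)
d(I, Z) = -4177/2401 (d(I, Z) = -2 + (-5/7)**4 = -2 + 625/2401 = -4177/2401)
(d(-1, m) - 34)**2 = (-4177/2401 - 34)**2 = (-85811/2401)**2 = 7363527721/5764801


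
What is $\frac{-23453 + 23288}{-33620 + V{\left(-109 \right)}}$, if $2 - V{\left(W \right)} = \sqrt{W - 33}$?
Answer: $\frac{2773485}{565085033} - \frac{165 i \sqrt{142}}{1130170066} \approx 0.0049081 - 1.7397 \cdot 10^{-6} i$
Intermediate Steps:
$V{\left(W \right)} = 2 - \sqrt{-33 + W}$ ($V{\left(W \right)} = 2 - \sqrt{W - 33} = 2 - \sqrt{-33 + W}$)
$\frac{-23453 + 23288}{-33620 + V{\left(-109 \right)}} = \frac{-23453 + 23288}{-33620 + \left(2 - \sqrt{-33 - 109}\right)} = - \frac{165}{-33620 + \left(2 - \sqrt{-142}\right)} = - \frac{165}{-33620 + \left(2 - i \sqrt{142}\right)} = - \frac{165}{-33618 - i \sqrt{142}}$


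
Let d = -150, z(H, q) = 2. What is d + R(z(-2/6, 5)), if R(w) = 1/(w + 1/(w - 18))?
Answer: -4634/31 ≈ -149.48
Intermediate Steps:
R(w) = 1/(w + 1/(-18 + w))
d + R(z(-2/6, 5)) = -150 + (-18 + 2)/(1 + 2² - 18*2) = -150 - 16/(1 + 4 - 36) = -150 - 16/(-31) = -150 - 1/31*(-16) = -150 + 16/31 = -4634/31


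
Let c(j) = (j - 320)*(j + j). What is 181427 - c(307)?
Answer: 189409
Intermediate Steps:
c(j) = 2*j*(-320 + j) (c(j) = (-320 + j)*(2*j) = 2*j*(-320 + j))
181427 - c(307) = 181427 - 2*307*(-320 + 307) = 181427 - 2*307*(-13) = 181427 - 1*(-7982) = 181427 + 7982 = 189409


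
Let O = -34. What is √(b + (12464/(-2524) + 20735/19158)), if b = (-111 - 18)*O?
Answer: √640391727448865730/12088698 ≈ 66.198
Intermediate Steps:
b = 4386 (b = (-111 - 18)*(-34) = -129*(-34) = 4386)
√(b + (12464/(-2524) + 20735/19158)) = √(4386 + (12464/(-2524) + 20735/19158)) = √(4386 + (12464*(-1/2524) + 20735*(1/19158))) = √(4386 + (-3116/631 + 20735/19158)) = √(4386 - 46612543/12088698) = √(52974416885/12088698) = √640391727448865730/12088698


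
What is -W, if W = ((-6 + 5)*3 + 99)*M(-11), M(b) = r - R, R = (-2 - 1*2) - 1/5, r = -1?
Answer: -1536/5 ≈ -307.20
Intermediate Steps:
R = -21/5 (R = (-2 - 2) + (⅕)*(-1) = -4 - ⅕ = -21/5 ≈ -4.2000)
M(b) = 16/5 (M(b) = -1 - 1*(-21/5) = -1 + 21/5 = 16/5)
W = 1536/5 (W = ((-6 + 5)*3 + 99)*(16/5) = (-1*3 + 99)*(16/5) = (-3 + 99)*(16/5) = 96*(16/5) = 1536/5 ≈ 307.20)
-W = -1*1536/5 = -1536/5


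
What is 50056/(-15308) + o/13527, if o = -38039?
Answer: -314852131/51767829 ≈ -6.0820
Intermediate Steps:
50056/(-15308) + o/13527 = 50056/(-15308) - 38039/13527 = 50056*(-1/15308) - 38039*1/13527 = -12514/3827 - 38039/13527 = -314852131/51767829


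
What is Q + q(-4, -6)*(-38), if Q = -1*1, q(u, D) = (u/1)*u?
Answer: -609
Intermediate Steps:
q(u, D) = u**2 (q(u, D) = (u*1)*u = u*u = u**2)
Q = -1
Q + q(-4, -6)*(-38) = -1 + (-4)**2*(-38) = -1 + 16*(-38) = -1 - 608 = -609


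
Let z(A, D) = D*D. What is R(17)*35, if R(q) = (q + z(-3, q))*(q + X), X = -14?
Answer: 32130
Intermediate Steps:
z(A, D) = D²
R(q) = (-14 + q)*(q + q²) (R(q) = (q + q²)*(q - 14) = (q + q²)*(-14 + q) = (-14 + q)*(q + q²))
R(17)*35 = (17*(-14 + 17² - 13*17))*35 = (17*(-14 + 289 - 221))*35 = (17*54)*35 = 918*35 = 32130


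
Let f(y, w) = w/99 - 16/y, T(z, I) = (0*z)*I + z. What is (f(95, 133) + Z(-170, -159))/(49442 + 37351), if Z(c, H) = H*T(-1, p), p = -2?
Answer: 1506446/816288165 ≈ 0.0018455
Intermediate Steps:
T(z, I) = z (T(z, I) = 0*I + z = 0 + z = z)
Z(c, H) = -H (Z(c, H) = H*(-1) = -H)
f(y, w) = -16/y + w/99 (f(y, w) = w*(1/99) - 16/y = w/99 - 16/y = -16/y + w/99)
(f(95, 133) + Z(-170, -159))/(49442 + 37351) = ((-16/95 + (1/99)*133) - 1*(-159))/(49442 + 37351) = ((-16*1/95 + 133/99) + 159)/86793 = ((-16/95 + 133/99) + 159)*(1/86793) = (11051/9405 + 159)*(1/86793) = (1506446/9405)*(1/86793) = 1506446/816288165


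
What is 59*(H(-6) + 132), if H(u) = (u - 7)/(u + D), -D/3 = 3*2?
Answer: 187679/24 ≈ 7820.0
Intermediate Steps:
D = -18 (D = -9*2 = -3*6 = -18)
H(u) = (-7 + u)/(-18 + u) (H(u) = (u - 7)/(u - 18) = (-7 + u)/(-18 + u))
59*(H(-6) + 132) = 59*((-7 - 6)/(-18 - 6) + 132) = 59*(-13/(-24) + 132) = 59*(-1/24*(-13) + 132) = 59*(13/24 + 132) = 59*(3181/24) = 187679/24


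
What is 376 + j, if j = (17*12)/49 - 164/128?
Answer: 594087/1568 ≈ 378.88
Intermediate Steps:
j = 4519/1568 (j = 204*(1/49) - 164*1/128 = 204/49 - 41/32 = 4519/1568 ≈ 2.8820)
376 + j = 376 + 4519/1568 = 594087/1568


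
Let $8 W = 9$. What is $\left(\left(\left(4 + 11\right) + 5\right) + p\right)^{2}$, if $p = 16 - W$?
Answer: $\frac{77841}{64} \approx 1216.3$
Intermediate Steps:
$W = \frac{9}{8}$ ($W = \frac{1}{8} \cdot 9 = \frac{9}{8} \approx 1.125$)
$p = \frac{119}{8}$ ($p = 16 - \frac{9}{8} = \frac{119}{8} \approx 14.875$)
$\left(\left(\left(4 + 11\right) + 5\right) + p\right)^{2} = \left(\left(\left(4 + 11\right) + 5\right) + \frac{119}{8}\right)^{2} = \left(\left(15 + 5\right) + \frac{119}{8}\right)^{2} = \left(20 + \frac{119}{8}\right)^{2} = \left(\frac{279}{8}\right)^{2} = \frac{77841}{64}$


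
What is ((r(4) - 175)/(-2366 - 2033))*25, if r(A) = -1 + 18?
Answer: 3950/4399 ≈ 0.89793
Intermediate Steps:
r(A) = 17
((r(4) - 175)/(-2366 - 2033))*25 = ((17 - 175)/(-2366 - 2033))*25 = -158/(-4399)*25 = -158*(-1/4399)*25 = (158/4399)*25 = 3950/4399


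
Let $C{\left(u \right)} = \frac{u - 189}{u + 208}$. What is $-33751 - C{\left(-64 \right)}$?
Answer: $- \frac{4859891}{144} \approx -33749.0$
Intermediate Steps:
$C{\left(u \right)} = \frac{-189 + u}{208 + u}$
$-33751 - C{\left(-64 \right)} = -33751 - \frac{-189 - 64}{208 - 64} = -33751 - \frac{1}{144} \left(-253\right) = -33751 - - \frac{253}{144} = -33751 + \frac{253}{144} = - \frac{4859891}{144}$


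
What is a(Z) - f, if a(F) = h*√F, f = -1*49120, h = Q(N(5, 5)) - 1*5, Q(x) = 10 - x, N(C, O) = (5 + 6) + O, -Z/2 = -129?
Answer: 49120 - 11*√258 ≈ 48943.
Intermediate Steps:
Z = 258 (Z = -2*(-129) = 258)
N(C, O) = 11 + O
h = -11 (h = (10 - (11 + 5)) - 1*5 = (10 - 1*16) - 5 = (10 - 16) - 5 = -6 - 5 = -11)
f = -49120
a(F) = -11*√F
a(Z) - f = -11*√258 - 1*(-49120) = -11*√258 + 49120 = 49120 - 11*√258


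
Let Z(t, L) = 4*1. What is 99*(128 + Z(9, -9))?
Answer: 13068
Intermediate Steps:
Z(t, L) = 4
99*(128 + Z(9, -9)) = 99*(128 + 4) = 99*132 = 13068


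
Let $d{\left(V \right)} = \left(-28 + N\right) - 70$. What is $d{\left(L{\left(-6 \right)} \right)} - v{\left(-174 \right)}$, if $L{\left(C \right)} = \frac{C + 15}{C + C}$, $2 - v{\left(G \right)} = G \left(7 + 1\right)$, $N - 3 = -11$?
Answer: $-1500$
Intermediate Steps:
$N = -8$ ($N = 3 - 11 = -8$)
$v{\left(G \right)} = 2 - 8 G$ ($v{\left(G \right)} = 2 - G \left(7 + 1\right) = 2 - G 8 = 2 - 8 G$)
$L{\left(C \right)} = \frac{15 + C}{2 C}$
$d{\left(V \right)} = -106$ ($d{\left(V \right)} = \left(-28 - 8\right) - 70 = -36 - 70 = -106$)
$d{\left(L{\left(-6 \right)} \right)} - v{\left(-174 \right)} = -106 - \left(2 - -1392\right) = -106 - \left(2 + 1392\right) = -106 - 1394 = -1500$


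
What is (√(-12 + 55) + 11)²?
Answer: (11 + √43)² ≈ 308.26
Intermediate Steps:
(√(-12 + 55) + 11)² = (√43 + 11)² = (11 + √43)²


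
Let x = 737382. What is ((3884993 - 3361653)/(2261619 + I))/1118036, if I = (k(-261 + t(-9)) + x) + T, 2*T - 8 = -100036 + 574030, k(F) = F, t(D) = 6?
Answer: 130835/904420408223 ≈ 1.4466e-7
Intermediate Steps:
T = 237001 (T = 4 + (-100036 + 574030)/2 = 4 + (½)*473994 = 4 + 236997 = 237001)
I = 974128 (I = ((-261 + 6) + 737382) + 237001 = (-255 + 737382) + 237001 = 737127 + 237001 = 974128)
((3884993 - 3361653)/(2261619 + I))/1118036 = ((3884993 - 3361653)/(2261619 + 974128))/1118036 = (523340/3235747)*(1/1118036) = 130835/904420408223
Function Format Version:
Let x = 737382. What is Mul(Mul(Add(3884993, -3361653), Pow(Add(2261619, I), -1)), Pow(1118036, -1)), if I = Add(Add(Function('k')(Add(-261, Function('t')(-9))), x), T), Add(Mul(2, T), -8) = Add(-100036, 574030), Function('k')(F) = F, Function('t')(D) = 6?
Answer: Rational(130835, 904420408223) ≈ 1.4466e-7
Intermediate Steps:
T = 237001 (T = Add(4, Mul(Rational(1, 2), Add(-100036, 574030))) = Add(4, Mul(Rational(1, 2), 473994)) = Add(4, 236997) = 237001)
I = 974128 (I = Add(Add(Add(-261, 6), 737382), 237001) = Add(Add(-255, 737382), 237001) = Add(737127, 237001) = 974128)
Mul(Mul(Add(3884993, -3361653), Pow(Add(2261619, I), -1)), Pow(1118036, -1)) = Mul(Mul(Add(3884993, -3361653), Pow(Add(2261619, 974128), -1)), Pow(1118036, -1)) = Mul(Mul(523340, Pow(3235747, -1)), Rational(1, 1118036)) = Mul(Mul(523340, Rational(1, 3235747)), Rational(1, 1118036)) = Mul(Rational(523340, 3235747), Rational(1, 1118036)) = Rational(130835, 904420408223)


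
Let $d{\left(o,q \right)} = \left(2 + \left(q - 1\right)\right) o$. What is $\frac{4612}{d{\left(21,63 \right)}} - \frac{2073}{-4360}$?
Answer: $\frac{715451}{183120} \approx 3.907$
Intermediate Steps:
$d{\left(o,q \right)} = o \left(1 + q\right)$ ($d{\left(o,q \right)} = \left(2 + \left(-1 + q\right)\right) o = \left(1 + q\right) o = o \left(1 + q\right)$)
$\frac{4612}{d{\left(21,63 \right)}} - \frac{2073}{-4360} = \frac{4612}{21 \left(1 + 63\right)} - \frac{2073}{-4360} = \frac{4612}{21 \cdot 64} - - \frac{2073}{4360} = \frac{4612}{1344} + \frac{2073}{4360} = 4612 \cdot \frac{1}{1344} + \frac{2073}{4360} = \frac{1153}{336} + \frac{2073}{4360} = \frac{715451}{183120}$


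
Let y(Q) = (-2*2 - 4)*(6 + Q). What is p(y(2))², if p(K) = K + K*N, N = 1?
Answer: 16384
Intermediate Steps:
y(Q) = -48 - 8*Q (y(Q) = (-4 - 4)*(6 + Q) = -8*(6 + Q) = -48 - 8*Q)
p(K) = 2*K (p(K) = K + K*1 = K + K = 2*K)
p(y(2))² = (2*(-48 - 8*2))² = (2*(-48 - 16))² = (2*(-64))² = (-128)² = 16384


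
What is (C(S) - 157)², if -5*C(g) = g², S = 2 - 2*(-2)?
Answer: 674041/25 ≈ 26962.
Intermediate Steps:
S = 6 (S = 2 + 4 = 6)
C(g) = -g²/5
(C(S) - 157)² = (-⅕*6² - 157)² = (-⅕*36 - 157)² = (-36/5 - 157)² = (-821/5)² = 674041/25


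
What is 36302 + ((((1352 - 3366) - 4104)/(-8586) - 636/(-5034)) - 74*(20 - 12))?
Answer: 128624263729/3601827 ≈ 35711.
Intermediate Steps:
36302 + ((((1352 - 3366) - 4104)/(-8586) - 636/(-5034)) - 74*(20 - 12)) = 36302 + (((-2014 - 4104)*(-1/8586) - 636*(-1/5034)) - 74*8) = 36302 + ((-6118*(-1/8586) + 106/839) - 1*592) = 36302 + ((3059/4293 + 106/839) - 592) = 36302 + (3021559/3601827 - 592) = 36302 - 2129260025/3601827 = 128624263729/3601827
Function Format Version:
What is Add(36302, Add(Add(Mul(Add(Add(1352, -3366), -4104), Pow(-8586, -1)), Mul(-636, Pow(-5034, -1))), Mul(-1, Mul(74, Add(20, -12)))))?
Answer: Rational(128624263729, 3601827) ≈ 35711.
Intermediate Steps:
Add(36302, Add(Add(Mul(Add(Add(1352, -3366), -4104), Pow(-8586, -1)), Mul(-636, Pow(-5034, -1))), Mul(-1, Mul(74, Add(20, -12))))) = Add(36302, Add(Add(Mul(Add(-2014, -4104), Rational(-1, 8586)), Mul(-636, Rational(-1, 5034))), Mul(-1, Mul(74, 8)))) = Add(36302, Add(Add(Mul(-6118, Rational(-1, 8586)), Rational(106, 839)), Mul(-1, 592))) = Add(36302, Add(Add(Rational(3059, 4293), Rational(106, 839)), -592)) = Add(36302, Add(Rational(3021559, 3601827), -592)) = Add(36302, Rational(-2129260025, 3601827)) = Rational(128624263729, 3601827)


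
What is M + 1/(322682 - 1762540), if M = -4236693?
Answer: -6100236309595/1439858 ≈ -4.2367e+6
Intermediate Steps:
M + 1/(322682 - 1762540) = -4236693 + 1/(322682 - 1762540) = -4236693 + 1/(-1439858) = -4236693 - 1/1439858 = -6100236309595/1439858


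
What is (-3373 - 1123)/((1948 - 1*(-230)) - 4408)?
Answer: 2248/1115 ≈ 2.0161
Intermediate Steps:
(-3373 - 1123)/((1948 - 1*(-230)) - 4408) = -4496/((1948 + 230) - 4408) = -4496/(2178 - 4408) = -4496/(-2230) = -4496*(-1/2230) = 2248/1115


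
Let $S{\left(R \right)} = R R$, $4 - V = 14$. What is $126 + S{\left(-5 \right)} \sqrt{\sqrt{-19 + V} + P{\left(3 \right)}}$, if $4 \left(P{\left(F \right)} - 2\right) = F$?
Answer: $126 + \frac{25 \sqrt{11 + 4 i \sqrt{29}}}{2} \approx 178.43 + 32.097 i$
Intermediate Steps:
$V = -10$ ($V = 4 - 14 = -10$)
$P{\left(F \right)} = 2 + \frac{F}{4}$
$S{\left(R \right)} = R^{2}$
$126 + S{\left(-5 \right)} \sqrt{\sqrt{-19 + V} + P{\left(3 \right)}} = 126 + \left(-5\right)^{2} \sqrt{\sqrt{-19 - 10} + \left(2 + \frac{1}{4} \cdot 3\right)} = 126 + 25 \sqrt{\sqrt{-29} + \left(2 + \frac{3}{4}\right)} = 126 + 25 \sqrt{i \sqrt{29} + \frac{11}{4}} = 126 + 25 \sqrt{\frac{11}{4} + i \sqrt{29}}$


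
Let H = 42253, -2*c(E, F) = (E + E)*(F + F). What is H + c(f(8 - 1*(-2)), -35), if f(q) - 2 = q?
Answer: 43093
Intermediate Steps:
f(q) = 2 + q
c(E, F) = -2*E*F (c(E, F) = -(E + E)*(F + F)/2 = -2*E*2*F/2 = -2*E*F)
H + c(f(8 - 1*(-2)), -35) = 42253 - 2*(2 + (8 - 1*(-2)))*(-35) = 42253 - 2*(2 + (8 + 2))*(-35) = 42253 - 2*(2 + 10)*(-35) = 42253 - 2*12*(-35) = 42253 + 840 = 43093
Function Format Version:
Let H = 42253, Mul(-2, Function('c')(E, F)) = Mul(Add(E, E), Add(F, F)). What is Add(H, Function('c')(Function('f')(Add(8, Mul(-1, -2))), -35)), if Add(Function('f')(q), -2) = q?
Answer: 43093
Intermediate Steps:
Function('f')(q) = Add(2, q)
Function('c')(E, F) = Mul(-2, E, F) (Function('c')(E, F) = Mul(Rational(-1, 2), Mul(Add(E, E), Add(F, F))) = Mul(Rational(-1, 2), Mul(Mul(2, E), Mul(2, F))) = Mul(Rational(-1, 2), Mul(4, E, F)) = Mul(-2, E, F))
Add(H, Function('c')(Function('f')(Add(8, Mul(-1, -2))), -35)) = Add(42253, Mul(-2, Add(2, Add(8, Mul(-1, -2))), -35)) = Add(42253, Mul(-2, Add(2, Add(8, 2)), -35)) = Add(42253, Mul(-2, Add(2, 10), -35)) = Add(42253, Mul(-2, 12, -35)) = Add(42253, 840) = 43093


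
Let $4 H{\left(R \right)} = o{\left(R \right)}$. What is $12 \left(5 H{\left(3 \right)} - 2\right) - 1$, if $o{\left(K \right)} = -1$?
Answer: $-40$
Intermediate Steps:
$H{\left(R \right)} = - \frac{1}{4}$ ($H{\left(R \right)} = \frac{1}{4} \left(-1\right) = - \frac{1}{4}$)
$12 \left(5 H{\left(3 \right)} - 2\right) - 1 = 12 \left(5 \left(- \frac{1}{4}\right) - 2\right) - 1 = 12 \left(- \frac{5}{4} - 2\right) - 1 = 12 \left(- \frac{13}{4}\right) - 1 = -39 - 1 = -40$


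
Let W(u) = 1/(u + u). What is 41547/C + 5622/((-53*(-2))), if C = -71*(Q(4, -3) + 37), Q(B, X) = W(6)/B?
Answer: 248959869/6686851 ≈ 37.231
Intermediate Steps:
W(u) = 1/(2*u)
Q(B, X) = 1/(12*B) (Q(B, X) = ((½)/6)/B = ((½)*(⅙))/B = 1/(12*B))
C = -126167/48 (C = -71*((1/12)/4 + 37) = -71*((1/12)*(¼) + 37) = -71*(1/48 + 37) = -71*1777/48 = -126167/48 ≈ -2628.5)
41547/C + 5622/((-53*(-2))) = 41547/(-126167/48) + 5622/((-53*(-2))) = 41547*(-48/126167) + 5622/106 = -1994256/126167 + 5622*(1/106) = -1994256/126167 + 2811/53 = 248959869/6686851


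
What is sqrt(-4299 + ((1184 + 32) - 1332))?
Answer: I*sqrt(4415) ≈ 66.445*I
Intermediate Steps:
sqrt(-4299 + ((1184 + 32) - 1332)) = sqrt(-4299 + (1216 - 1332)) = sqrt(-4299 - 116) = sqrt(-4415) = I*sqrt(4415)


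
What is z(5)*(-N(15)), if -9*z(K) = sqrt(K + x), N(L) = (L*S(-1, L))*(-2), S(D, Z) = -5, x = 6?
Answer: 50*sqrt(11)/3 ≈ 55.277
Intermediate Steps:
N(L) = 10*L (N(L) = (L*(-5))*(-2) = -5*L*(-2) = 10*L)
z(K) = -sqrt(6 + K)/9 (z(K) = -sqrt(K + 6)/9 = -sqrt(6 + K)/9)
z(5)*(-N(15)) = (-sqrt(6 + 5)/9)*(-10*15) = (-sqrt(11)/9)*(-1*150) = -sqrt(11)/9*(-150) = 50*sqrt(11)/3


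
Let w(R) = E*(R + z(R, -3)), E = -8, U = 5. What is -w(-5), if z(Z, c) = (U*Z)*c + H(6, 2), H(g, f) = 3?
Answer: 584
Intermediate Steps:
z(Z, c) = 3 + 5*Z*c (z(Z, c) = (5*Z)*c + 3 = 5*Z*c + 3 = 3 + 5*Z*c)
w(R) = -24 + 112*R (w(R) = -8*(R + (3 + 5*R*(-3))) = -8*(R + (3 - 15*R)) = -8*(3 - 14*R) = -24 + 112*R)
-w(-5) = -(-24 + 112*(-5)) = -(-24 - 560) = -1*(-584) = 584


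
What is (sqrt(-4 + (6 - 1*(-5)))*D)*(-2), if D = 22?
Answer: -44*sqrt(7) ≈ -116.41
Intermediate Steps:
(sqrt(-4 + (6 - 1*(-5)))*D)*(-2) = (sqrt(-4 + (6 - 1*(-5)))*22)*(-2) = (sqrt(-4 + (6 + 5))*22)*(-2) = (sqrt(-4 + 11)*22)*(-2) = (sqrt(7)*22)*(-2) = (22*sqrt(7))*(-2) = -44*sqrt(7)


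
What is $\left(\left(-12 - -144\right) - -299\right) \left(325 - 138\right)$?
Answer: $80597$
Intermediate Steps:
$\left(\left(-12 - -144\right) - -299\right) \left(325 - 138\right) = \left(\left(-12 + 144\right) + 299\right) 187 = \left(132 + 299\right) 187 = 431 \cdot 187 = 80597$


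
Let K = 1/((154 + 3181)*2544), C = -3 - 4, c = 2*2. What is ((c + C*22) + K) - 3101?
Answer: -27582264239/8484240 ≈ -3251.0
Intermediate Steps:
c = 4
C = -7
K = 1/8484240 (K = (1/2544)/3335 = (1/3335)*(1/2544) = 1/8484240 ≈ 1.1787e-7)
((c + C*22) + K) - 3101 = ((4 - 7*22) + 1/8484240) - 3101 = ((4 - 154) + 1/8484240) - 3101 = (-150 + 1/8484240) - 3101 = -1272635999/8484240 - 3101 = -27582264239/8484240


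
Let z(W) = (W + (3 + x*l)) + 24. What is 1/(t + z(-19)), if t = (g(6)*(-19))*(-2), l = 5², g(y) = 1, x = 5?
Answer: 1/171 ≈ 0.0058480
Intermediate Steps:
l = 25
t = 38 (t = (1*(-19))*(-2) = -19*(-2) = 38)
z(W) = 152 + W (z(W) = (W + (3 + 5*25)) + 24 = (W + (3 + 125)) + 24 = (W + 128) + 24 = (128 + W) + 24 = 152 + W)
1/(t + z(-19)) = 1/(38 + (152 - 19)) = 1/(38 + 133) = 1/171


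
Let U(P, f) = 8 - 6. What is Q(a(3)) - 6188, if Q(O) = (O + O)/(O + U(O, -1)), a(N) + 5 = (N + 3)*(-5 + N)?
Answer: -92786/15 ≈ -6185.7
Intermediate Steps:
U(P, f) = 2
a(N) = -5 + (-5 + N)*(3 + N) (a(N) = -5 + (N + 3)*(-5 + N) = -5 + (3 + N)*(-5 + N) = -5 + (-5 + N)*(3 + N))
Q(O) = 2*O/(2 + O) (Q(O) = (O + O)/(O + 2) = (2*O)/(2 + O) = 2*O/(2 + O))
Q(a(3)) - 6188 = 2*(-20 + 3² - 2*3)/(2 + (-20 + 3² - 2*3)) - 6188 = 2*(-20 + 9 - 6)/(2 + (-20 + 9 - 6)) - 6188 = 2*(-17)/(2 - 17) - 6188 = 2*(-17)/(-15) - 6188 = 2*(-17)*(-1/15) - 6188 = 34/15 - 6188 = -92786/15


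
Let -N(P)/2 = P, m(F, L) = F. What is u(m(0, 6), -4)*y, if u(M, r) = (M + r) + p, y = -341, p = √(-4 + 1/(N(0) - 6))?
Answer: 1364 - 1705*I*√6/6 ≈ 1364.0 - 696.06*I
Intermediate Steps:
N(P) = -2*P
p = 5*I*√6/6 (p = √(-4 + 1/(-2*0 - 6)) = √(-4 + 1/(0 - 6)) = √(-4 + 1/(-6)) = √(-4 - ⅙) = √(-25/6) = 5*I*√6/6 ≈ 2.0412*I)
u(M, r) = M + r + 5*I*√6/6 (u(M, r) = (M + r) + 5*I*√6/6 = M + r + 5*I*√6/6)
u(m(0, 6), -4)*y = (0 - 4 + 5*I*√6/6)*(-341) = (-4 + 5*I*√6/6)*(-341) = 1364 - 1705*I*√6/6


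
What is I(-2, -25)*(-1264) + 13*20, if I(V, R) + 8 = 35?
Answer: -33868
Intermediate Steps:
I(V, R) = 27 (I(V, R) = -8 + 35 = 27)
I(-2, -25)*(-1264) + 13*20 = 27*(-1264) + 13*20 = -34128 + 260 = -33868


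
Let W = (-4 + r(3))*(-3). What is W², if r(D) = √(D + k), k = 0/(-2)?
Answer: 171 - 72*√3 ≈ 46.292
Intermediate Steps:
k = 0 (k = 0*(-½) = 0)
r(D) = √D (r(D) = √(D + 0) = √D)
W = 12 - 3*√3 (W = (-4 + √3)*(-3) = 12 - 3*√3 ≈ 6.8038)
W² = (12 - 3*√3)²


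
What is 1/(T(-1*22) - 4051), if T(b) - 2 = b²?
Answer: -1/3565 ≈ -0.00028051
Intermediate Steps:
T(b) = 2 + b²
1/(T(-1*22) - 4051) = 1/((2 + (-1*22)²) - 4051) = 1/((2 + (-22)²) - 4051) = 1/((2 + 484) - 4051) = 1/(486 - 4051) = 1/(-3565) = -1/3565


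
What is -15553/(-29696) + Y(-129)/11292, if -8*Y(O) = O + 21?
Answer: 14668781/27943936 ≈ 0.52494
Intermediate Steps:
Y(O) = -21/8 - O/8 (Y(O) = -(O + 21)/8 = -(21 + O)/8 = -21/8 - O/8)
-15553/(-29696) + Y(-129)/11292 = -15553/(-29696) + (-21/8 - ⅛*(-129))/11292 = -15553*(-1/29696) + (-21/8 + 129/8)*(1/11292) = 15553/29696 + (27/2)*(1/11292) = 15553/29696 + 9/7528 = 14668781/27943936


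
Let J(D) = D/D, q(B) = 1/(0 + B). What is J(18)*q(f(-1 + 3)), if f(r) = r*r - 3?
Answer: 1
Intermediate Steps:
f(r) = -3 + r² (f(r) = r² - 3 = -3 + r²)
q(B) = 1/B
J(D) = 1
J(18)*q(f(-1 + 3)) = 1/(-3 + (-1 + 3)²) = 1/(-3 + 2²) = 1/(-3 + 4) = 1/1 = 1*1 = 1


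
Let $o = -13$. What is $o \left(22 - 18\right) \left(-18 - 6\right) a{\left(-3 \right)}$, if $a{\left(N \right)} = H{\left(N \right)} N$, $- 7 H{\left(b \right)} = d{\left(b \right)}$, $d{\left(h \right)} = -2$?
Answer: $- \frac{7488}{7} \approx -1069.7$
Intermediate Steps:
$H{\left(b \right)} = \frac{2}{7}$ ($H{\left(b \right)} = \left(- \frac{1}{7}\right) \left(-2\right) = \frac{2}{7}$)
$a{\left(N \right)} = \frac{2 N}{7}$
$o \left(22 - 18\right) \left(-18 - 6\right) a{\left(-3 \right)} = - 13 \left(22 - 18\right) \left(-18 - 6\right) \frac{2}{7} \left(-3\right) = - 13 \cdot 4 \left(-24\right) \left(- \frac{6}{7}\right) = \left(-13\right) \left(-96\right) \left(- \frac{6}{7}\right) = 1248 \left(- \frac{6}{7}\right) = - \frac{7488}{7}$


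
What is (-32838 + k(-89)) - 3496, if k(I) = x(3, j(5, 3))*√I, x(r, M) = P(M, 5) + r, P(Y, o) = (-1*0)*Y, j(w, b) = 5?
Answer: -36334 + 3*I*√89 ≈ -36334.0 + 28.302*I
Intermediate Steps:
P(Y, o) = 0 (P(Y, o) = 0*Y = 0)
x(r, M) = r (x(r, M) = 0 + r = r)
k(I) = 3*√I
(-32838 + k(-89)) - 3496 = (-32838 + 3*√(-89)) - 3496 = (-32838 + 3*(I*√89)) - 3496 = (-32838 + 3*I*√89) - 3496 = -36334 + 3*I*√89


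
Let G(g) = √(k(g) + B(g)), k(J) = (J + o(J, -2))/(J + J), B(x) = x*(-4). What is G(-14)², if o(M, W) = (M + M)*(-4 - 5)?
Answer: 95/2 ≈ 47.500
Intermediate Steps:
B(x) = -4*x
o(M, W) = -18*M (o(M, W) = (2*M)*(-9) = -18*M)
k(J) = -17/2 (k(J) = (J - 18*J)/(J + J) = (-17*J)/((2*J)) = (-17*J)*(1/(2*J)) = -17/2)
G(g) = √(-17/2 - 4*g)
G(-14)² = (√(-34 - 16*(-14))/2)² = (√(-34 + 224)/2)² = (√190/2)² = 95/2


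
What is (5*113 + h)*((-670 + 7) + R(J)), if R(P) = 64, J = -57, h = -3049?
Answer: 1487916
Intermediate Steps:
(5*113 + h)*((-670 + 7) + R(J)) = (5*113 - 3049)*((-670 + 7) + 64) = (565 - 3049)*(-663 + 64) = -2484*(-599) = 1487916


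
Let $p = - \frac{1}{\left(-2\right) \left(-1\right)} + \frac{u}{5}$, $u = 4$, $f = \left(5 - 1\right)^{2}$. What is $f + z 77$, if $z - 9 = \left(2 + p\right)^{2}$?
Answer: $\frac{111633}{100} \approx 1116.3$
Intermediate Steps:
$f = 16$ ($f = 4^{2} = 16$)
$p = \frac{3}{10}$ ($p = - \frac{1}{\left(-2\right) \left(-1\right)} + \frac{4}{5} = - \frac{1}{2} + 4 \cdot \frac{1}{5} = \left(-1\right) \frac{1}{2} + \frac{4}{5} = - \frac{1}{2} + \frac{4}{5} = \frac{3}{10} \approx 0.3$)
$z = \frac{1429}{100}$ ($z = 9 + \left(2 + \frac{3}{10}\right)^{2} = 9 + \left(\frac{23}{10}\right)^{2} = 9 + \frac{529}{100} = \frac{1429}{100} \approx 14.29$)
$f + z 77 = 16 + \frac{1429}{100} \cdot 77 = 16 + \frac{110033}{100} = \frac{111633}{100}$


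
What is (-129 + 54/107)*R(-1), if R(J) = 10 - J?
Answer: -151239/107 ≈ -1413.4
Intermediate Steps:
(-129 + 54/107)*R(-1) = (-129 + 54/107)*(10 - 1*(-1)) = (-129 + 54*(1/107))*(10 + 1) = (-129 + 54/107)*11 = -13749/107*11 = -151239/107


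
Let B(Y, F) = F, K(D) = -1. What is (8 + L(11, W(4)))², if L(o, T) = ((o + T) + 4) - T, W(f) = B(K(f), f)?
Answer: 529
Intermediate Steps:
W(f) = f
L(o, T) = 4 + o (L(o, T) = ((T + o) + 4) - T = (4 + T + o) - T = 4 + o)
(8 + L(11, W(4)))² = (8 + (4 + 11))² = (8 + 15)² = 23² = 529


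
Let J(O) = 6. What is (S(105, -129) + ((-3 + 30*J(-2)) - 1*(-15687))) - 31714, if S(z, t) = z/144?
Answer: -760765/48 ≈ -15849.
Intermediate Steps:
S(z, t) = z/144 (S(z, t) = z*(1/144) = z/144)
(S(105, -129) + ((-3 + 30*J(-2)) - 1*(-15687))) - 31714 = ((1/144)*105 + ((-3 + 30*6) - 1*(-15687))) - 31714 = (35/48 + ((-3 + 180) + 15687)) - 31714 = (35/48 + (177 + 15687)) - 31714 = (35/48 + 15864) - 31714 = 761507/48 - 31714 = -760765/48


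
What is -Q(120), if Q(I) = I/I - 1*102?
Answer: 101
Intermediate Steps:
Q(I) = -101 (Q(I) = 1 - 102 = -101)
-Q(120) = -1*(-101) = 101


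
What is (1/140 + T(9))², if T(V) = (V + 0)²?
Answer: 128618281/19600 ≈ 6562.2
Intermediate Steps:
T(V) = V²
(1/140 + T(9))² = (1/140 + 9²)² = (1/140 + 81)² = (11341/140)² = 128618281/19600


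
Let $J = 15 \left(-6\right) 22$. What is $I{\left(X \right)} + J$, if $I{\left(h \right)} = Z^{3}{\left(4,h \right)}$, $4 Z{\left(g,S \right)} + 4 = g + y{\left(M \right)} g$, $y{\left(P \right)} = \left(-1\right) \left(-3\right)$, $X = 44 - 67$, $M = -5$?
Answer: $-1953$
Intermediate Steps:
$X = -23$ ($X = 44 - 67 = -23$)
$y{\left(P \right)} = 3$
$Z{\left(g,S \right)} = -1 + g$ ($Z{\left(g,S \right)} = -1 + \frac{g + 3 g}{4} = -1 + \frac{4 g}{4} = -1 + g$)
$I{\left(h \right)} = 27$ ($I{\left(h \right)} = \left(-1 + 4\right)^{3} = 3^{3} = 27$)
$J = -1980$ ($J = \left(-90\right) 22 = -1980$)
$I{\left(X \right)} + J = 27 - 1980 = -1953$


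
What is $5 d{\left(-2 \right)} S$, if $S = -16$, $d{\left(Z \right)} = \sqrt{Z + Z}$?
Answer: $- 160 i \approx - 160.0 i$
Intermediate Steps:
$d{\left(Z \right)} = \sqrt{2} \sqrt{Z}$ ($d{\left(Z \right)} = \sqrt{2 Z} = \sqrt{2} \sqrt{Z}$)
$5 d{\left(-2 \right)} S = 5 \sqrt{2} \sqrt{-2} \left(-16\right) = 5 \sqrt{2} i \sqrt{2} \left(-16\right) = 5 \cdot 2 i \left(-16\right) = 10 i \left(-16\right) = - 160 i$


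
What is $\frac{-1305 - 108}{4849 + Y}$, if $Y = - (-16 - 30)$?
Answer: $- \frac{1413}{4895} \approx -0.28866$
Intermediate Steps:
$Y = 46$ ($Y = \left(-1\right) \left(-46\right) = 46$)
$\frac{-1305 - 108}{4849 + Y} = \frac{-1305 - 108}{4849 + 46} = - \frac{1413}{4895}$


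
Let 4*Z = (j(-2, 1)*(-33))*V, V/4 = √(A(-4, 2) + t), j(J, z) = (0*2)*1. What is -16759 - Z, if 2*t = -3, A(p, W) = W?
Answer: -16759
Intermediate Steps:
j(J, z) = 0 (j(J, z) = 0*1 = 0)
t = -3/2 (t = (½)*(-3) = -3/2 ≈ -1.5000)
V = 2*√2 (V = 4*√(2 - 3/2) = 4*√(½) = 4*(√2/2) = 2*√2 ≈ 2.8284)
Z = 0 (Z = ((0*(-33))*(2*√2))/4 = (0*(2*√2))/4 = (¼)*0 = 0)
-16759 - Z = -16759 - 1*0 = -16759 + 0 = -16759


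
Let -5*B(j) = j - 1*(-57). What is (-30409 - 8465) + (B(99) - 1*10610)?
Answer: -247576/5 ≈ -49515.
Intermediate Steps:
B(j) = -57/5 - j/5 (B(j) = -(j - 1*(-57))/5 = -(j + 57)/5 = -(57 + j)/5 = -57/5 - j/5)
(-30409 - 8465) + (B(99) - 1*10610) = (-30409 - 8465) + ((-57/5 - ⅕*99) - 1*10610) = -38874 + ((-57/5 - 99/5) - 10610) = -38874 + (-156/5 - 10610) = -38874 - 53206/5 = -247576/5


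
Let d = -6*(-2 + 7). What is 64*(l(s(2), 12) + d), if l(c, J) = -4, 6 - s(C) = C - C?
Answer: -2176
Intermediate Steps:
s(C) = 6 (s(C) = 6 - (C - C) = 6 - 1*0 = 6 + 0 = 6)
d = -30 (d = -6*5 = -30)
64*(l(s(2), 12) + d) = 64*(-4 - 30) = 64*(-34) = -2176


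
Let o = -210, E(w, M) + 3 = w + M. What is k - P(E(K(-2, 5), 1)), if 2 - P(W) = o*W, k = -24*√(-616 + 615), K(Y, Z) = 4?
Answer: -422 - 24*I ≈ -422.0 - 24.0*I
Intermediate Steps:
E(w, M) = -3 + M + w (E(w, M) = -3 + (w + M) = -3 + (M + w) = -3 + M + w)
k = -24*I ≈ -24.0*I
P(W) = 2 + 210*W (P(W) = 2 - (-210)*W = 2 + 210*W)
k - P(E(K(-2, 5), 1)) = -24*I - (2 + 210*(-3 + 1 + 4)) = -24*I - (2 + 210*2) = -24*I - (2 + 420) = -24*I - 1*422 = -24*I - 422 = -422 - 24*I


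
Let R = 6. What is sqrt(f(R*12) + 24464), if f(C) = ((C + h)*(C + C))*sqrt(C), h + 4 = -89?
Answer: 4*sqrt(1529 - 1134*sqrt(2)) ≈ 34.576*I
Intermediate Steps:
h = -93 (h = -4 - 89 = -93)
f(C) = 2*C**(3/2)*(-93 + C) (f(C) = ((C - 93)*(C + C))*sqrt(C) = ((-93 + C)*(2*C))*sqrt(C) = (2*C*(-93 + C))*sqrt(C) = 2*C**(3/2)*(-93 + C))
sqrt(f(R*12) + 24464) = sqrt(2*(6*12)**(3/2)*(-93 + 6*12) + 24464) = sqrt(2*72**(3/2)*(-93 + 72) + 24464) = sqrt(2*(432*sqrt(2))*(-21) + 24464) = sqrt(-18144*sqrt(2) + 24464) = sqrt(24464 - 18144*sqrt(2))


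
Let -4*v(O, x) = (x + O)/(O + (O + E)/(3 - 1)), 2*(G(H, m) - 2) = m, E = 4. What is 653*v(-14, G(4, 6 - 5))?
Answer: -15019/152 ≈ -98.809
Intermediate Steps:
G(H, m) = 2 + m/2
v(O, x) = -(O + x)/(4*(2 + 3*O/2)) (v(O, x) = -(x + O)/(4*(O + (O + 4)/(3 - 1))) = -(O + x)/(4*(O + (4 + O)/2)) = -(O + x)/(4*(O + (4 + O)*(½))) = -(O + x)/(4*(O + (2 + O/2))) = -(O + x)/(4*(2 + 3*O/2)))
653*v(-14, G(4, 6 - 5)) = 653*((-1*(-14) - (2 + (6 - 5)/2))/(2*(4 + 3*(-14)))) = 653*((14 - (2 + (½)*1))/(2*(4 - 42))) = 653*((½)*(14 - (2 + ½))/(-38)) = 653*((½)*(-1/38)*(14 - 1*5/2)) = 653*((½)*(-1/38)*(14 - 5/2)) = 653*((½)*(-1/38)*(23/2)) = 653*(-23/152) = -15019/152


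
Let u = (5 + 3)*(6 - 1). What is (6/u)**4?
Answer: 81/160000 ≈ 0.00050625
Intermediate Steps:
u = 40 (u = 8*5 = 40)
(6/u)**4 = (6/40)**4 = (6*(1/40))**4 = (3/20)**4 = 81/160000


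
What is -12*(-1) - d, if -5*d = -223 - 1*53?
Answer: -216/5 ≈ -43.200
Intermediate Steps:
d = 276/5 (d = -(-223 - 1*53)/5 = -(-223 - 53)/5 = -1/5*(-276) = 276/5 ≈ 55.200)
-12*(-1) - d = -12*(-1) - 1*276/5 = 12 - 276/5 = -216/5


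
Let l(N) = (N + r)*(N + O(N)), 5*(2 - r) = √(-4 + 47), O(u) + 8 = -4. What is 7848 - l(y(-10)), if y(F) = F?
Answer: 7672 - 22*√43/5 ≈ 7643.1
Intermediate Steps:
O(u) = -12 (O(u) = -8 - 4 = -12)
r = 2 - √43/5 (r = 2 - √(-4 + 47)/5 = 2 - √43/5 ≈ 0.68851)
l(N) = (-12 + N)*(2 + N - √43/5) (l(N) = (N + (2 - √43/5))*(N - 12) = (2 + N - √43/5)*(-12 + N) = (-12 + N)*(2 + N - √43/5))
7848 - l(y(-10)) = 7848 - (-24 + (-10)² - 10*(-10) + 12*√43/5 - ⅕*(-10)*√43) = 7848 - (-24 + 100 + 100 + 12*√43/5 + 2*√43) = 7848 - (176 + 22*√43/5) = 7848 + (-176 - 22*√43/5) = 7672 - 22*√43/5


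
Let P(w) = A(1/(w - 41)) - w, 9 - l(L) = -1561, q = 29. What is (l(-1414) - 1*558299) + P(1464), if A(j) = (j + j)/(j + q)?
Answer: -11517754361/20634 ≈ -5.5819e+5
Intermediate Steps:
A(j) = 2*j/(29 + j) (A(j) = (j + j)/(j + 29) = (2*j)/(29 + j) = 2*j/(29 + j))
l(L) = 1570 (l(L) = 9 - 1*(-1561) = 9 + 1561 = 1570)
P(w) = -w + 2/((-41 + w)*(29 + 1/(-41 + w))) (P(w) = 2/((w - 41)*(29 + 1/(w - 41))) - w = 2/((-41 + w)*(29 + 1/(-41 + w))) - w = -w + 2/((-41 + w)*(29 + 1/(-41 + w))))
(l(-1414) - 1*558299) + P(1464) = (1570 - 1*558299) + (2 - 1*1464*(-1188 + 29*1464))/(-1188 + 29*1464) = (1570 - 558299) + (2 - 1*1464*(-1188 + 42456))/(-1188 + 42456) = -556729 + (2 - 1*1464*41268)/41268 = -556729 + (2 - 60416352)/41268 = -556729 + (1/41268)*(-60416350) = -556729 - 30208175/20634 = -11517754361/20634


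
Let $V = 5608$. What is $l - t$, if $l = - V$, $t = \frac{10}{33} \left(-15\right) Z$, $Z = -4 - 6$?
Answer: $- \frac{62188}{11} \approx -5653.5$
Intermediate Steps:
$Z = -10$ ($Z = -4 - 6 = -10$)
$t = \frac{500}{11}$ ($t = \frac{10}{33} \left(-15\right) \left(-10\right) = \left(- \frac{50}{11}\right) \left(-10\right) = \frac{500}{11} \approx 45.455$)
$l = -5608$ ($l = \left(-1\right) 5608 = -5608$)
$l - t = -5608 - \frac{500}{11} = - \frac{62188}{11}$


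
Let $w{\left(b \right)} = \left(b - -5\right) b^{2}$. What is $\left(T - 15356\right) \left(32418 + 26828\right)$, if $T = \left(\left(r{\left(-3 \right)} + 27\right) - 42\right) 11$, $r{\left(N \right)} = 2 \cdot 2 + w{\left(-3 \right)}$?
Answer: $-905219634$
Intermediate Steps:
$w{\left(b \right)} = b^{2} \left(5 + b\right)$ ($w{\left(b \right)} = \left(b + 5\right) b^{2} = \left(5 + b\right) b^{2} = b^{2} \left(5 + b\right)$)
$r{\left(N \right)} = 22$ ($r{\left(N \right)} = 2 \cdot 2 + \left(-3\right)^{2} \left(5 - 3\right) = 4 + 9 \cdot 2 = 4 + 18 = 22$)
$T = 77$ ($T = \left(\left(22 + 27\right) - 42\right) 11 = \left(49 - 42\right) 11 = 7 \cdot 11 = 77$)
$\left(T - 15356\right) \left(32418 + 26828\right) = \left(77 - 15356\right) \left(32418 + 26828\right) = \left(-15279\right) 59246 = -905219634$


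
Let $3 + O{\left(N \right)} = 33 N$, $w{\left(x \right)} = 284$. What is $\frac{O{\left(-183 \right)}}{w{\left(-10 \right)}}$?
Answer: $- \frac{3021}{142} \approx -21.275$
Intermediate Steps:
$O{\left(N \right)} = -3 + 33 N$
$\frac{O{\left(-183 \right)}}{w{\left(-10 \right)}} = \frac{-3 + 33 \left(-183\right)}{284} = \left(-3 - 6039\right) \frac{1}{284} = \left(-6042\right) \frac{1}{284} = - \frac{3021}{142}$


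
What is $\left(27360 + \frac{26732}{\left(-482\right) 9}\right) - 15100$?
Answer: $\frac{26578574}{2169} \approx 12254.0$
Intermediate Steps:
$\left(27360 + \frac{26732}{\left(-482\right) 9}\right) - 15100 = \left(27360 + \frac{26732}{-4338}\right) - 15100 = \left(27360 + 26732 \left(- \frac{1}{4338}\right)\right) - 15100 = \left(27360 - \frac{13366}{2169}\right) - 15100 = \frac{59330474}{2169} - 15100 = \frac{26578574}{2169}$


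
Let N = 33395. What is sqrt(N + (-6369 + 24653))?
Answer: sqrt(51679) ≈ 227.33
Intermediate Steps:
sqrt(N + (-6369 + 24653)) = sqrt(33395 + (-6369 + 24653)) = sqrt(33395 + 18284) = sqrt(51679)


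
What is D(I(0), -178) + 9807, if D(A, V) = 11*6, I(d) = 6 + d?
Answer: 9873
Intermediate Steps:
D(A, V) = 66
D(I(0), -178) + 9807 = 66 + 9807 = 9873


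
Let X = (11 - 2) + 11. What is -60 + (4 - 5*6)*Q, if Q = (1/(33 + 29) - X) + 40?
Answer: -17993/31 ≈ -580.42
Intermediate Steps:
X = 20 (X = 9 + 11 = 20)
Q = 1241/62 (Q = (1/(33 + 29) - 1*20) + 40 = (1/62 - 20) + 40 = -1239/62 + 40 = 1241/62 ≈ 20.016)
-60 + (4 - 5*6)*Q = -60 + (4 - 5*6)*(1241/62) = -60 + (4 - 30)*(1241/62) = -60 - 26*1241/62 = -60 - 16133/31 = -17993/31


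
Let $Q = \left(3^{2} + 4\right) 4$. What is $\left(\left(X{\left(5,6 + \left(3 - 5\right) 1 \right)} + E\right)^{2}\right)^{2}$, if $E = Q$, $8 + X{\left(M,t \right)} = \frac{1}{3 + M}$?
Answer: $\frac{15527402881}{4096} \approx 3.7909 \cdot 10^{6}$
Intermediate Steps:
$Q = 52$ ($Q = \left(9 + 4\right) 4 = 13 \cdot 4 = 52$)
$X{\left(M,t \right)} = -8 + \frac{1}{3 + M}$
$E = 52$
$\left(\left(X{\left(5,6 + \left(3 - 5\right) 1 \right)} + E\right)^{2}\right)^{2} = \left(\left(\frac{-23 - 40}{3 + 5} + 52\right)^{2}\right)^{2} = \left(\left(\frac{-23 - 40}{8} + 52\right)^{2}\right)^{2} = \left(\left(\frac{1}{8} \left(-63\right) + 52\right)^{2}\right)^{2} = \left(\left(- \frac{63}{8} + 52\right)^{2}\right)^{2} = \left(\left(\frac{353}{8}\right)^{2}\right)^{2} = \left(\frac{124609}{64}\right)^{2} = \frac{15527402881}{4096}$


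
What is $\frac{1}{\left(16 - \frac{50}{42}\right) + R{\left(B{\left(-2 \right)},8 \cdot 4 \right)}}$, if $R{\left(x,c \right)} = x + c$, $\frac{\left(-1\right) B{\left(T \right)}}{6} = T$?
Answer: $\frac{21}{1235} \approx 0.017004$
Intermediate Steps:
$B{\left(T \right)} = - 6 T$
$R{\left(x,c \right)} = c + x$
$\frac{1}{\left(16 - \frac{50}{42}\right) + R{\left(B{\left(-2 \right)},8 \cdot 4 \right)}} = \frac{1}{\left(16 - \frac{50}{42}\right) + \left(8 \cdot 4 - -12\right)} = \frac{1}{\left(16 - \frac{25}{21}\right) + \left(32 + 12\right)} = \frac{1}{\left(16 - \frac{25}{21}\right) + 44} = \frac{1}{\frac{311}{21} + 44} = \frac{1}{\frac{1235}{21}} = \frac{21}{1235}$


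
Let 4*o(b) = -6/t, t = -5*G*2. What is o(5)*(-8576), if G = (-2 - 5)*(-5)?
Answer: -6432/175 ≈ -36.754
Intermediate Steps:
G = 35 (G = -7*(-5) = 35)
t = -350 (t = -5*35*2 = -175*2 = -350)
o(b) = 3/700 (o(b) = (-6/(-350))/4 = (-6*(-1/350))/4 = (1/4)*(3/175) = 3/700)
o(5)*(-8576) = (3/700)*(-8576) = -6432/175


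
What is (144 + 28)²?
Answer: 29584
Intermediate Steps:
(144 + 28)² = 172² = 29584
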